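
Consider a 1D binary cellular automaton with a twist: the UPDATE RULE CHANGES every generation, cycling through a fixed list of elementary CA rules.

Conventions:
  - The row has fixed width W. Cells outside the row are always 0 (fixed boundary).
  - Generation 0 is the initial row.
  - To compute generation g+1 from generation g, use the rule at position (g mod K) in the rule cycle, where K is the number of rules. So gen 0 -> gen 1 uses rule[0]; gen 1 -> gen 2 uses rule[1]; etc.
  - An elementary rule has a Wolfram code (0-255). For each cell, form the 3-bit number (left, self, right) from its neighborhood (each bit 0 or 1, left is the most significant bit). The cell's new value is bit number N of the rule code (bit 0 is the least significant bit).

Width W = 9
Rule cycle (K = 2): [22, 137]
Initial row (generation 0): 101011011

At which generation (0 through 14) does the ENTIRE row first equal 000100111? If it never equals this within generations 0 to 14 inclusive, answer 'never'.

Gen 0: 101011011
Gen 1 (rule 22): 101000000
Gen 2 (rule 137): 000011111
Gen 3 (rule 22): 000100000
Gen 4 (rule 137): 110001111
Gen 5 (rule 22): 001010000
Gen 6 (rule 137): 100000111
Gen 7 (rule 22): 110001000
Gen 8 (rule 137): 100100011
Gen 9 (rule 22): 111110100
Gen 10 (rule 137): 111100001
Gen 11 (rule 22): 000010011
Gen 12 (rule 137): 111000010
Gen 13 (rule 22): 000100111
Gen 14 (rule 137): 110000110

Answer: 13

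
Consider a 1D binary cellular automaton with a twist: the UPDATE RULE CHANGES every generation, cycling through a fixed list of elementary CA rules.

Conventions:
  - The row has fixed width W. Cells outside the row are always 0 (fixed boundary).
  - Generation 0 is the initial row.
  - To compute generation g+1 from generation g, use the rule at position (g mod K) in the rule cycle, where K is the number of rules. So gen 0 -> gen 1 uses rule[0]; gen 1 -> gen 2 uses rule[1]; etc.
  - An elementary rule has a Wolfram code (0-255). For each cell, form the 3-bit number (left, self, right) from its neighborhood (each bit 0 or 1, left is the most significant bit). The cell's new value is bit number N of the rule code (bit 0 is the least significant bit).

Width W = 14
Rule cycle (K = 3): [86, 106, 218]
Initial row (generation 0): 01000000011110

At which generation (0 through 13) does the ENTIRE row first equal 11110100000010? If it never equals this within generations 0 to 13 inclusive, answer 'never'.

Gen 0: 01000000011110
Gen 1 (rule 86): 11100000100011
Gen 2 (rule 106): 10100001000111
Gen 3 (rule 218): 00010010101111
Gen 4 (rule 86): 00111110100001
Gen 5 (rule 106): 01100011000010
Gen 6 (rule 218): 11110111100101
Gen 7 (rule 86): 00010000111101
Gen 8 (rule 106): 00100001100110
Gen 9 (rule 218): 01010011111111
Gen 10 (rule 86): 11011100000001
Gen 11 (rule 106): 11110100000010
Gen 12 (rule 218): 11110010000101
Gen 13 (rule 86): 00011111001101

Answer: 11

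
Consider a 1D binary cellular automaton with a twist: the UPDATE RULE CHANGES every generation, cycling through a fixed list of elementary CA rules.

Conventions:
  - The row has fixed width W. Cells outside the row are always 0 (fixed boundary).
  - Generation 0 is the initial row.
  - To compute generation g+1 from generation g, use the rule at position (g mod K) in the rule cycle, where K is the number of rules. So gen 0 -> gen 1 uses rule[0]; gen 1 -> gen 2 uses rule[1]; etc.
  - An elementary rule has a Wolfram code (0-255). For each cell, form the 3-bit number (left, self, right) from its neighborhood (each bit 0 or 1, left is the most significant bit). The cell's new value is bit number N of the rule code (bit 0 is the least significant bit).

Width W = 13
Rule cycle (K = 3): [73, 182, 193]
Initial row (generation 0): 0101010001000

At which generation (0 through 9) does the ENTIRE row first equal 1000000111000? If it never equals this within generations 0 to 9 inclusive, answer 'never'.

Answer: never

Derivation:
Gen 0: 0101010001000
Gen 1 (rule 73): 0000000100011
Gen 2 (rule 182): 0000001110100
Gen 3 (rule 193): 1111100110001
Gen 4 (rule 73): 1000100110100
Gen 5 (rule 182): 1101111001110
Gen 6 (rule 193): 0100111000110
Gen 7 (rule 73): 0000101010110
Gen 8 (rule 182): 0001111111001
Gen 9 (rule 193): 1100111111000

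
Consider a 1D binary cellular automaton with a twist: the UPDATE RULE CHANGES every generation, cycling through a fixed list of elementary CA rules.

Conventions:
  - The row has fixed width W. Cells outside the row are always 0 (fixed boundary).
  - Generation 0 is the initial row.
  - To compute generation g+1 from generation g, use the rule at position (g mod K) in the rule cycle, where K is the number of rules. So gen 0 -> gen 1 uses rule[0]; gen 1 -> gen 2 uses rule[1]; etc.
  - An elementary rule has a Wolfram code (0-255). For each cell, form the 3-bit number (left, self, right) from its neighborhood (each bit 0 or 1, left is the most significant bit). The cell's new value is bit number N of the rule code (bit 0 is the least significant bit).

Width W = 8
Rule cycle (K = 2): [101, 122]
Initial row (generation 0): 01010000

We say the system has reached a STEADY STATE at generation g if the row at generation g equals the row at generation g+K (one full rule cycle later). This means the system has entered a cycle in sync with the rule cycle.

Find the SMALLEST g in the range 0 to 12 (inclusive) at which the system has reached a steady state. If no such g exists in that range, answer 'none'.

Gen 0: 01010000
Gen 1 (rule 101): 01110111
Gen 2 (rule 122): 11011101
Gen 3 (rule 101): 01100111
Gen 4 (rule 122): 11111101
Gen 5 (rule 101): 00000111
Gen 6 (rule 122): 00001101
Gen 7 (rule 101): 11100111
Gen 8 (rule 122): 10111101
Gen 9 (rule 101): 11000111
Gen 10 (rule 122): 11101101
Gen 11 (rule 101): 00110111
Gen 12 (rule 122): 01111101
Gen 13 (rule 101): 00000111
Gen 14 (rule 122): 00001101

Answer: none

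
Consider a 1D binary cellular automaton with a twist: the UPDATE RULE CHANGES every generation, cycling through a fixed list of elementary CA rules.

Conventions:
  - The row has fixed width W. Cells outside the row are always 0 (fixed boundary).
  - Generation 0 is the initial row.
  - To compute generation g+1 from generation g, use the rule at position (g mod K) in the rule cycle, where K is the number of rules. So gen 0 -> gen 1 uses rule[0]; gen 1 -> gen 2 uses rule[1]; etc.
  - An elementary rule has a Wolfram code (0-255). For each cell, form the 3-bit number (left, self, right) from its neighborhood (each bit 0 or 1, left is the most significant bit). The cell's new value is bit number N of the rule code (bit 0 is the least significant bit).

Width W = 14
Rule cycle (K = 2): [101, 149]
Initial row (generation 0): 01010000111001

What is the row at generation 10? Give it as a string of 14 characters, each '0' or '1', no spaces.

Gen 0: 01010000111001
Gen 1 (rule 101): 01110110001001
Gen 2 (rule 149): 00100001101101
Gen 3 (rule 101): 10101100110111
Gen 4 (rule 149): 10100010000010
Gen 5 (rule 101): 11101010111010
Gen 6 (rule 149): 01001010010011
Gen 7 (rule 101): 01001110010001
Gen 8 (rule 149): 01100101011101
Gen 9 (rule 101): 00100111100111
Gen 10 (rule 149): 10110011010010

Answer: 10110011010010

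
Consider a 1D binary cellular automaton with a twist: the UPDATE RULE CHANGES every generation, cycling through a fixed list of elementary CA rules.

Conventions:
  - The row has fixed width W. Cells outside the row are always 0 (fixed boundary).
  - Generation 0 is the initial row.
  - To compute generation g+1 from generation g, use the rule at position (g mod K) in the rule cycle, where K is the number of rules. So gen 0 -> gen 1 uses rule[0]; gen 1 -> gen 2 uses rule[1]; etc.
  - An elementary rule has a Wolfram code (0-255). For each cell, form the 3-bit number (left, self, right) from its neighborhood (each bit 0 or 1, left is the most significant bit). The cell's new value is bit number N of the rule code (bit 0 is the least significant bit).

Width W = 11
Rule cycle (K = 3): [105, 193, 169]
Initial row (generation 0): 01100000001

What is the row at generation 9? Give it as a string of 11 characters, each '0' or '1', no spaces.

Gen 0: 01100000001
Gen 1 (rule 105): 01101111100
Gen 2 (rule 193): 00100111101
Gen 3 (rule 169): 10000111010
Gen 4 (rule 105): 00110101100
Gen 5 (rule 193): 10010000101
Gen 6 (rule 169): 00000110010
Gen 7 (rule 105): 11110110000
Gen 8 (rule 193): 01110010111
Gen 9 (rule 169): 01100001110

Answer: 01100001110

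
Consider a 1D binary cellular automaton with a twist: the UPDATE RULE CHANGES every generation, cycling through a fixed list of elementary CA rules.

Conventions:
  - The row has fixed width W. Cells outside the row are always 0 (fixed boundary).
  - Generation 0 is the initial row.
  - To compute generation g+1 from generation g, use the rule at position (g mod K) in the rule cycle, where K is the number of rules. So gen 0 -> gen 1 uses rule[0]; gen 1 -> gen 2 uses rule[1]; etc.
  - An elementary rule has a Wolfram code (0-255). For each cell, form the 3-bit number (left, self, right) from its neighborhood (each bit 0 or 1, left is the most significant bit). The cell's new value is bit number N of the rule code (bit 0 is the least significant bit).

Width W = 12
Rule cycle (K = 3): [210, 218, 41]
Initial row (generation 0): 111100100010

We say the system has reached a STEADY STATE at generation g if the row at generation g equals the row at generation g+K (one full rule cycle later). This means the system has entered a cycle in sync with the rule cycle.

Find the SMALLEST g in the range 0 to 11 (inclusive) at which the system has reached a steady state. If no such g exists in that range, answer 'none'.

Gen 0: 111100100010
Gen 1 (rule 210): 011111010101
Gen 2 (rule 218): 111111000000
Gen 3 (rule 41): 100000011111
Gen 4 (rule 210): 010000101111
Gen 5 (rule 218): 101001001111
Gen 6 (rule 41): 010000001000
Gen 7 (rule 210): 101000010100
Gen 8 (rule 218): 000100100010
Gen 9 (rule 41): 110000001000
Gen 10 (rule 210): 011000010100
Gen 11 (rule 218): 111100100010
Gen 12 (rule 41): 100000001000
Gen 13 (rule 210): 010000010100
Gen 14 (rule 218): 101000100010

Answer: none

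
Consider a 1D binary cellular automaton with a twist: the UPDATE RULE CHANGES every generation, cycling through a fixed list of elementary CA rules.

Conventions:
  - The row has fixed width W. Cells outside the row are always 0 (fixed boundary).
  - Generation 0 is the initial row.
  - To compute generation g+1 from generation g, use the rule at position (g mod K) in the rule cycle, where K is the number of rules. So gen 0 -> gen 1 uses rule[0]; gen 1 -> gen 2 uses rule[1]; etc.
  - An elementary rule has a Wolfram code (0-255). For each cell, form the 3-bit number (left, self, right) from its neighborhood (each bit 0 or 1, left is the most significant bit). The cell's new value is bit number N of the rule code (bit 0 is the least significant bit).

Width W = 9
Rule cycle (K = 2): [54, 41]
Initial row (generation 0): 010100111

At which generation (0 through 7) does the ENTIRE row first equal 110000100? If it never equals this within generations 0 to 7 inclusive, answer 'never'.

Answer: 3

Derivation:
Gen 0: 010100111
Gen 1 (rule 54): 111111000
Gen 2 (rule 41): 100000011
Gen 3 (rule 54): 110000100
Gen 4 (rule 41): 100110001
Gen 5 (rule 54): 111001011
Gen 6 (rule 41): 100000110
Gen 7 (rule 54): 110001001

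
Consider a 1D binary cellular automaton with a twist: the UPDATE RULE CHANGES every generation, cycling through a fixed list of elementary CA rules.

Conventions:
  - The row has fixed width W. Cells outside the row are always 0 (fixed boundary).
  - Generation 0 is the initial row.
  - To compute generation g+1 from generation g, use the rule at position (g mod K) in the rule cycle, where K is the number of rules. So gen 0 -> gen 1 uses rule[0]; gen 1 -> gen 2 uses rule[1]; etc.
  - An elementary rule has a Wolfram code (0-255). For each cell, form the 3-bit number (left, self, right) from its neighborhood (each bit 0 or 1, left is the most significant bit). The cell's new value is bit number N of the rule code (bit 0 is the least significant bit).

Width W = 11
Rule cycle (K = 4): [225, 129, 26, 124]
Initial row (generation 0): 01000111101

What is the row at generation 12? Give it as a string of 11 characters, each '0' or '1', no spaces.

Gen 0: 01000111101
Gen 1 (rule 225): 00010011110
Gen 2 (rule 129): 11000001100
Gen 3 (rule 26): 10100011010
Gen 4 (rule 124): 11110011111
Gen 5 (rule 225): 01110001111
Gen 6 (rule 129): 00100100110
Gen 7 (rule 26): 01011011101
Gen 8 (rule 124): 01111110111
Gen 9 (rule 225): 00111111011
Gen 10 (rule 129): 10011110000
Gen 11 (rule 26): 01110001000
Gen 12 (rule 124): 01011001100

Answer: 01011001100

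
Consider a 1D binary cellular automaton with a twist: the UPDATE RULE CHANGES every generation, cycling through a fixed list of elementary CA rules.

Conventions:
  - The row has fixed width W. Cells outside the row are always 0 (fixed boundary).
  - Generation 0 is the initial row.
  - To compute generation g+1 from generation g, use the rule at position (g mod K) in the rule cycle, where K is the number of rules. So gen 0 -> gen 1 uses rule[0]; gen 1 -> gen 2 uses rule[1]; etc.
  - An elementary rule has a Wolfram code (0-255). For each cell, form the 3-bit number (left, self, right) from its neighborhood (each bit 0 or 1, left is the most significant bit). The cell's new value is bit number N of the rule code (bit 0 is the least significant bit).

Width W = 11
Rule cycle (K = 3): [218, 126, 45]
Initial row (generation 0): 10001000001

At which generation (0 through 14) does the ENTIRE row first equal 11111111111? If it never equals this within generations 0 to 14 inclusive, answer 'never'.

Gen 0: 10001000001
Gen 1 (rule 218): 01010100010
Gen 2 (rule 126): 11111110111
Gen 3 (rule 45): 10000001100
Gen 4 (rule 218): 01000011110
Gen 5 (rule 126): 11100110011
Gen 6 (rule 45): 10000100010
Gen 7 (rule 218): 01001010101
Gen 8 (rule 126): 11111111111
Gen 9 (rule 45): 10000000000
Gen 10 (rule 218): 01000000000
Gen 11 (rule 126): 11100000000
Gen 12 (rule 45): 10001111111
Gen 13 (rule 218): 01011111111
Gen 14 (rule 126): 11110000001

Answer: 8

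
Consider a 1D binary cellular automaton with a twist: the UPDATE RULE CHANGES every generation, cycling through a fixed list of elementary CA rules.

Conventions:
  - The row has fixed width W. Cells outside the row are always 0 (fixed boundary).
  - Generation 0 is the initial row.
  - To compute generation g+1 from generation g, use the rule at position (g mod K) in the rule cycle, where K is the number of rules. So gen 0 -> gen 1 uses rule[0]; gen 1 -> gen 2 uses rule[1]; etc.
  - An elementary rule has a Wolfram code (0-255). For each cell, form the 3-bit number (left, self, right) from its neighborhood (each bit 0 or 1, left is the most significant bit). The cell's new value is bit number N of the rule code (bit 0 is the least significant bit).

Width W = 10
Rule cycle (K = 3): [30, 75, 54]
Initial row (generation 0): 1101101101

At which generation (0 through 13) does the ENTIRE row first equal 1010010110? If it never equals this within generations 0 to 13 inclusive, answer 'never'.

Gen 0: 1101101101
Gen 1 (rule 30): 1001001001
Gen 2 (rule 75): 0010010010
Gen 3 (rule 54): 0111111111
Gen 4 (rule 30): 1100000000
Gen 5 (rule 75): 1101111111
Gen 6 (rule 54): 0010000000
Gen 7 (rule 30): 0111000000
Gen 8 (rule 75): 1101011111
Gen 9 (rule 54): 0011100000
Gen 10 (rule 30): 0110010000
Gen 11 (rule 75): 1110100111
Gen 12 (rule 54): 0001111000
Gen 13 (rule 30): 0011000100

Answer: never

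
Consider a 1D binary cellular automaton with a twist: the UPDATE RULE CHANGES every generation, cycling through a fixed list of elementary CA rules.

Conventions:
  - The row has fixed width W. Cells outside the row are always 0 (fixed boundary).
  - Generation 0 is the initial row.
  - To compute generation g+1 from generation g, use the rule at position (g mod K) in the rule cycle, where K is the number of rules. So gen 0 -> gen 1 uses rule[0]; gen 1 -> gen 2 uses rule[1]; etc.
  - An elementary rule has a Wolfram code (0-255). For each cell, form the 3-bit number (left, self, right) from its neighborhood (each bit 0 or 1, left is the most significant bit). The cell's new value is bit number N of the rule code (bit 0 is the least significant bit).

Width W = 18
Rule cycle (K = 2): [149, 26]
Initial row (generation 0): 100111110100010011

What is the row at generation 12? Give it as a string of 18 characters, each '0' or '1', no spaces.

Answer: 010010010010000100

Derivation:
Gen 0: 100111110100010011
Gen 1 (rule 149): 110011100111011000
Gen 2 (rule 26): 101110011100010100
Gen 3 (rule 149): 100101001011010111
Gen 4 (rule 26): 011000110010000100
Gen 5 (rule 149): 000110001011110111
Gen 6 (rule 26): 001101010010000100
Gen 7 (rule 149): 100001011011110111
Gen 8 (rule 26): 010010010010000100
Gen 9 (rule 149): 011011011011110111
Gen 10 (rule 26): 110010010010000100
Gen 11 (rule 149): 001011011011110111
Gen 12 (rule 26): 010010010010000100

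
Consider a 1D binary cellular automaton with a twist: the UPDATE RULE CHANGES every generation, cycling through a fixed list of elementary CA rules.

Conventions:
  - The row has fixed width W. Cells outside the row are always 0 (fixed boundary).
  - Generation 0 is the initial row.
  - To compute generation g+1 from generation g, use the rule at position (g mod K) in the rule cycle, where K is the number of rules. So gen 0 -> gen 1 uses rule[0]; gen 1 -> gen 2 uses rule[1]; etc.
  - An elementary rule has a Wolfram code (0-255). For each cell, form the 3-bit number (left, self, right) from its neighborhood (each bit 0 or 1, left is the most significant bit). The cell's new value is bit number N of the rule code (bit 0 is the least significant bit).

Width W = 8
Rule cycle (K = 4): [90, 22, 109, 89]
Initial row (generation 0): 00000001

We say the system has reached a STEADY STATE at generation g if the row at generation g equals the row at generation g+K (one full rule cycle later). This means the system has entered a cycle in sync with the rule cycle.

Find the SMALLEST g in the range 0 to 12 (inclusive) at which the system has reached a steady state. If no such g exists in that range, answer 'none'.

Answer: 7

Derivation:
Gen 0: 00000001
Gen 1 (rule 90): 00000010
Gen 2 (rule 22): 00000111
Gen 3 (rule 109): 11110101
Gen 4 (rule 89): 10010000
Gen 5 (rule 90): 01101000
Gen 6 (rule 22): 10001100
Gen 7 (rule 109): 10101101
Gen 8 (rule 89): 00001100
Gen 9 (rule 90): 00011110
Gen 10 (rule 22): 00100001
Gen 11 (rule 109): 10101101
Gen 12 (rule 89): 00001100
Gen 13 (rule 90): 00011110
Gen 14 (rule 22): 00100001
Gen 15 (rule 109): 10101101
Gen 16 (rule 89): 00001100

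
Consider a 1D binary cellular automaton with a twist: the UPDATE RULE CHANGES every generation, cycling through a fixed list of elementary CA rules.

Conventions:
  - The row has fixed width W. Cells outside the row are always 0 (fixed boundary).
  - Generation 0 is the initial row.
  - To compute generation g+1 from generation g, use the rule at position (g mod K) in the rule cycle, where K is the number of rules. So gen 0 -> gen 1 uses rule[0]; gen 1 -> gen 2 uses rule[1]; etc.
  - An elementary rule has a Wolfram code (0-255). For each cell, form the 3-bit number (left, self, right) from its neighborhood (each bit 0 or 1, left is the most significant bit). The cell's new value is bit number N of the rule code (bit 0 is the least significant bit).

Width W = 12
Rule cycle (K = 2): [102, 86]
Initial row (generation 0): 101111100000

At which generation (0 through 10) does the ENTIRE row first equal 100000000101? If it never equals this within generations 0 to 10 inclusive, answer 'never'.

Gen 0: 101111100000
Gen 1 (rule 102): 110000100000
Gen 2 (rule 86): 011001110000
Gen 3 (rule 102): 101010010000
Gen 4 (rule 86): 101011111000
Gen 5 (rule 102): 111100001000
Gen 6 (rule 86): 000110011100
Gen 7 (rule 102): 001010100100
Gen 8 (rule 86): 011010111110
Gen 9 (rule 102): 101111000010
Gen 10 (rule 86): 100001100111

Answer: never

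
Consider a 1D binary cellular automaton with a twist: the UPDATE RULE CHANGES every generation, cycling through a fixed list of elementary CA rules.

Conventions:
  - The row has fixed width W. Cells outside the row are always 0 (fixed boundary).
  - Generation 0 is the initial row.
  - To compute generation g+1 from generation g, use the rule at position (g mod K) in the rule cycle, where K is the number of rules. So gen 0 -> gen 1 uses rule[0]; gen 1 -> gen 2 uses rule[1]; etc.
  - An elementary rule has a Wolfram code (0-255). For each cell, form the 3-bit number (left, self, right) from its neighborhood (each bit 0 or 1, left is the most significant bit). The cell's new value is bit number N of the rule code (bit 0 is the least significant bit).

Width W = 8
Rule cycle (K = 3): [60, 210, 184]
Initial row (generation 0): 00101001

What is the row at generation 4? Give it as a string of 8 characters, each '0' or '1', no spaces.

Answer: 00100111

Derivation:
Gen 0: 00101001
Gen 1 (rule 60): 00111101
Gen 2 (rule 210): 01011100
Gen 3 (rule 184): 00111010
Gen 4 (rule 60): 00100111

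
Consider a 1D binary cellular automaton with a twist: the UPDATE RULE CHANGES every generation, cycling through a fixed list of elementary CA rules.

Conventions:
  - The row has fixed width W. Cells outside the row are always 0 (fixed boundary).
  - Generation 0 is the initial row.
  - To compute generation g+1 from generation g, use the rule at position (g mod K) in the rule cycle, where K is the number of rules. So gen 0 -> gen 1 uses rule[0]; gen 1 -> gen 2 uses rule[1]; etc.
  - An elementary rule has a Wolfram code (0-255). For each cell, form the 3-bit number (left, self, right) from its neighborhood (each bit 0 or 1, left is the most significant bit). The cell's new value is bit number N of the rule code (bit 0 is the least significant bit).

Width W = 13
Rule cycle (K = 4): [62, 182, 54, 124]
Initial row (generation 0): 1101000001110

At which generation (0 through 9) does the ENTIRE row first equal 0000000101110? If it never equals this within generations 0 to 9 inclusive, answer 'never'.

Answer: never

Derivation:
Gen 0: 1101000001110
Gen 1 (rule 62): 1011100011001
Gen 2 (rule 182): 1101010100111
Gen 3 (rule 54): 0011111111000
Gen 4 (rule 124): 0010000001100
Gen 5 (rule 62): 0111000011010
Gen 6 (rule 182): 1010100100111
Gen 7 (rule 54): 1111111111000
Gen 8 (rule 124): 1000000001100
Gen 9 (rule 62): 1100000011010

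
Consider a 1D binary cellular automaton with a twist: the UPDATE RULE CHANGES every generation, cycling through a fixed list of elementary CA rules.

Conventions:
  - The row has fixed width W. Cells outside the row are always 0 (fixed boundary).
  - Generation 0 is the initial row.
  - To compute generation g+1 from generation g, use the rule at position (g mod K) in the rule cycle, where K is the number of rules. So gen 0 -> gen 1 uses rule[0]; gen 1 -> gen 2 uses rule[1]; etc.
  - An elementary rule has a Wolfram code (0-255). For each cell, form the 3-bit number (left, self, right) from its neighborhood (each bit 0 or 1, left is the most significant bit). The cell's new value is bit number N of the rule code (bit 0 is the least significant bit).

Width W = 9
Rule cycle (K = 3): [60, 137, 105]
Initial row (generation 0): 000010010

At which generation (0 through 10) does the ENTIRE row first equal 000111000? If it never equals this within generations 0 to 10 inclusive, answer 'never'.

Answer: never

Derivation:
Gen 0: 000010010
Gen 1 (rule 60): 000011011
Gen 2 (rule 137): 111010010
Gen 3 (rule 105): 101100000
Gen 4 (rule 60): 111010000
Gen 5 (rule 137): 110000111
Gen 6 (rule 105): 110110101
Gen 7 (rule 60): 101101111
Gen 8 (rule 137): 001001110
Gen 9 (rule 105): 100001010
Gen 10 (rule 60): 110001111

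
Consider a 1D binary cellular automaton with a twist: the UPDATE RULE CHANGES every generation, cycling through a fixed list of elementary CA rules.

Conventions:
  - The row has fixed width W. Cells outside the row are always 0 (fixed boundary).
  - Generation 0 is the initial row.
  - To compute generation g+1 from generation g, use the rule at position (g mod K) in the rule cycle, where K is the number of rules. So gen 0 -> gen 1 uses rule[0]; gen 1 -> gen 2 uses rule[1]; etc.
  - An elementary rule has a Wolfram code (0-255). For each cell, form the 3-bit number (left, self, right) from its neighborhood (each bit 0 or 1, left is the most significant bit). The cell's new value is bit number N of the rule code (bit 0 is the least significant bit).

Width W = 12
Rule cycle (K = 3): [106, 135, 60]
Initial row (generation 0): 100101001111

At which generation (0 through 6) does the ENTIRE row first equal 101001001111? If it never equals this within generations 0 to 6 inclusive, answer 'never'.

Gen 0: 100101001111
Gen 1 (rule 106): 001010011001
Gen 2 (rule 135): 111010100011
Gen 3 (rule 60): 100111110010
Gen 4 (rule 106): 001100010100
Gen 5 (rule 135): 110001110101
Gen 6 (rule 60): 101001001111

Answer: 6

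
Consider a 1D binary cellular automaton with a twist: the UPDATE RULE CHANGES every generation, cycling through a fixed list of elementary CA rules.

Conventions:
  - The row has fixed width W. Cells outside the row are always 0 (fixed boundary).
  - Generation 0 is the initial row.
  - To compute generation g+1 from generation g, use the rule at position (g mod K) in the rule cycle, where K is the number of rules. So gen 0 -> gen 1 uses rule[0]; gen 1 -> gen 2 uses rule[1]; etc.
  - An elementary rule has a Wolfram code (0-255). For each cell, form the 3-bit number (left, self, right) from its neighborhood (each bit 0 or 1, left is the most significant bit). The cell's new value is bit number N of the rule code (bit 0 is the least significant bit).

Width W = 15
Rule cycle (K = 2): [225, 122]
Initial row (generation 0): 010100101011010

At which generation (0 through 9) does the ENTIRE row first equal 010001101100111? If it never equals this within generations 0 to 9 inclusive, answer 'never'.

Answer: never

Derivation:
Gen 0: 010100101011010
Gen 1 (rule 225): 001000010101100
Gen 2 (rule 122): 010100101011110
Gen 3 (rule 225): 001000010101110
Gen 4 (rule 122): 010100101011011
Gen 5 (rule 225): 001000010101101
Gen 6 (rule 122): 010100101011110
Gen 7 (rule 225): 001000010101110
Gen 8 (rule 122): 010100101011011
Gen 9 (rule 225): 001000010101101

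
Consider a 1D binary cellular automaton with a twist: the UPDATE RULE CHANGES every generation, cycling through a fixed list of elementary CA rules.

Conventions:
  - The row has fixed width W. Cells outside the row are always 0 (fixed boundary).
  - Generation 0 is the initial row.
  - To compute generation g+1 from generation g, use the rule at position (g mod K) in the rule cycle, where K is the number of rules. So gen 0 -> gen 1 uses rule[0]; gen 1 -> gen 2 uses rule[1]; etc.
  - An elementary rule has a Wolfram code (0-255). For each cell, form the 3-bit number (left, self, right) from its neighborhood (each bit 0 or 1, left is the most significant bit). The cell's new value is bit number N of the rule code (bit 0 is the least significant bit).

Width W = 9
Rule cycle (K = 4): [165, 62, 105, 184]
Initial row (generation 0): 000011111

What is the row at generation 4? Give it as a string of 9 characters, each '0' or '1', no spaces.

Gen 0: 000011111
Gen 1 (rule 165): 111001110
Gen 2 (rule 62): 100111001
Gen 3 (rule 105): 000101000
Gen 4 (rule 184): 000010100

Answer: 000010100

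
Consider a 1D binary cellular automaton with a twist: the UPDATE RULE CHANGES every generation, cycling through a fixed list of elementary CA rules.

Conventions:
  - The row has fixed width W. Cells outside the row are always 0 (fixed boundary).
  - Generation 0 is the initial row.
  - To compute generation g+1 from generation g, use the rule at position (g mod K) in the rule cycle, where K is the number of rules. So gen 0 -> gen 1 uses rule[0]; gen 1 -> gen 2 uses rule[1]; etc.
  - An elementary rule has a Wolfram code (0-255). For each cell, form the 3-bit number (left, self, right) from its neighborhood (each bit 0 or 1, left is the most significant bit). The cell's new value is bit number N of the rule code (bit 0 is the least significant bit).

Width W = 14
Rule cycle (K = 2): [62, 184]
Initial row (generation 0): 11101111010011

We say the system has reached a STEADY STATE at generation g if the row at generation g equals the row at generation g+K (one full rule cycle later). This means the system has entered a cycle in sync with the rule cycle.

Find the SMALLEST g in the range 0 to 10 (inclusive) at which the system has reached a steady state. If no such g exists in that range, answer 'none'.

Gen 0: 11101111010011
Gen 1 (rule 62): 10011000111110
Gen 2 (rule 184): 01010100111101
Gen 3 (rule 62): 11111111100011
Gen 4 (rule 184): 11111111010010
Gen 5 (rule 62): 10000000111111
Gen 6 (rule 184): 01000000111110
Gen 7 (rule 62): 11100001100001
Gen 8 (rule 184): 11010001010000
Gen 9 (rule 62): 10111011111000
Gen 10 (rule 184): 01110111110100
Gen 11 (rule 62): 11001100001110
Gen 12 (rule 184): 10101010001101

Answer: none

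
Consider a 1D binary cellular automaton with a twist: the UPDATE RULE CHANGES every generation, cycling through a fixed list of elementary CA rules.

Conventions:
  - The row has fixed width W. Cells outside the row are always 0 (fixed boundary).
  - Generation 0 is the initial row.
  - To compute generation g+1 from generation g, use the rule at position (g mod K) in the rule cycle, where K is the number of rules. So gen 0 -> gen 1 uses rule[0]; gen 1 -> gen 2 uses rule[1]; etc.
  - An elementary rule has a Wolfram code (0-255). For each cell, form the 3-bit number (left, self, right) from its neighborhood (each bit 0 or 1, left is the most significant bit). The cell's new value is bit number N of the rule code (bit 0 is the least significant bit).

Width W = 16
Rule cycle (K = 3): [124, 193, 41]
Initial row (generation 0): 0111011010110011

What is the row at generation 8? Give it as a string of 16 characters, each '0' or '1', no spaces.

Answer: 0111100110111111

Derivation:
Gen 0: 0111011010110011
Gen 1 (rule 124): 0101111111111011
Gen 2 (rule 193): 0000111111111001
Gen 3 (rule 41): 1110100000000000
Gen 4 (rule 124): 1011110000000000
Gen 5 (rule 193): 0001110111111111
Gen 6 (rule 41): 1101001100000000
Gen 7 (rule 124): 1111101110000000
Gen 8 (rule 193): 0111100110111111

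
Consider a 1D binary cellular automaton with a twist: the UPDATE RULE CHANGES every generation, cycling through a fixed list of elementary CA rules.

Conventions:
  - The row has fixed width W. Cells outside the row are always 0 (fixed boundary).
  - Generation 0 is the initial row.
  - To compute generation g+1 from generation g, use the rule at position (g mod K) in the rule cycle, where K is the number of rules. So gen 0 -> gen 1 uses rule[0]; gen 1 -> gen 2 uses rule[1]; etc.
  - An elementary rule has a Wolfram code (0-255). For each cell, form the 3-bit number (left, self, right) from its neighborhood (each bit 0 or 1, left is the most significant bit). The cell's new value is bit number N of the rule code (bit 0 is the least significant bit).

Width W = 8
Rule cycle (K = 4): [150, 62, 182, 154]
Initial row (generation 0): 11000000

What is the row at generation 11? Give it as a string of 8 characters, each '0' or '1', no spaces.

Answer: 11010100

Derivation:
Gen 0: 11000000
Gen 1 (rule 150): 00100000
Gen 2 (rule 62): 01110000
Gen 3 (rule 182): 10101000
Gen 4 (rule 154): 00000100
Gen 5 (rule 150): 00001110
Gen 6 (rule 62): 00011001
Gen 7 (rule 182): 00100111
Gen 8 (rule 154): 01011110
Gen 9 (rule 150): 11001101
Gen 10 (rule 62): 10111011
Gen 11 (rule 182): 11010100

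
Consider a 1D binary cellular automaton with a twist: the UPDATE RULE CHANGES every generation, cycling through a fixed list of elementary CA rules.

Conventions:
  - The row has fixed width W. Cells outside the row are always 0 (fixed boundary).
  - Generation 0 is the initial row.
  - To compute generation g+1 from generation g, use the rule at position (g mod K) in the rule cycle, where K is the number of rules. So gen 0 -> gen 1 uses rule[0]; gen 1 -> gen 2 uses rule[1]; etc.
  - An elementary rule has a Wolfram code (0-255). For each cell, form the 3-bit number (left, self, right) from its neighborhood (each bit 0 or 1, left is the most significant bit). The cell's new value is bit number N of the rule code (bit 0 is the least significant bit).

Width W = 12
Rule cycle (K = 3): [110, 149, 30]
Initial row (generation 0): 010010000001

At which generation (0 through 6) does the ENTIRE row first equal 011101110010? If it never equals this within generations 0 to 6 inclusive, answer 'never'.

Answer: never

Derivation:
Gen 0: 010010000001
Gen 1 (rule 110): 110110000011
Gen 2 (rule 149): 000001111000
Gen 3 (rule 30): 000011000100
Gen 4 (rule 110): 000111001100
Gen 5 (rule 149): 110010100011
Gen 6 (rule 30): 101110110110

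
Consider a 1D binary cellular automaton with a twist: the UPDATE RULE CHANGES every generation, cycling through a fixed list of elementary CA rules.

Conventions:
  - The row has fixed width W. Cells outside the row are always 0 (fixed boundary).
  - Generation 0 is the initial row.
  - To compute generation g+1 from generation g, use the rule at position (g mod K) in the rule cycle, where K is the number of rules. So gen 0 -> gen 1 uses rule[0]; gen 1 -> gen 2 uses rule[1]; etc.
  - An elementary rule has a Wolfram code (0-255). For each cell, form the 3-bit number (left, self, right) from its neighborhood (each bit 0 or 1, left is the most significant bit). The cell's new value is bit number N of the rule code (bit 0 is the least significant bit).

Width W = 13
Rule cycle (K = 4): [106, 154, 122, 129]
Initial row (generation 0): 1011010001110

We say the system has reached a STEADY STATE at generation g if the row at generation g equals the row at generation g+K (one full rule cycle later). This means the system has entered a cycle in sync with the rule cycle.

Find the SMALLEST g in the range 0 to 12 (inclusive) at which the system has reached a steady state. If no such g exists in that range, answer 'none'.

Gen 0: 1011010001110
Gen 1 (rule 106): 0111100011010
Gen 2 (rule 154): 1111010110001
Gen 3 (rule 122): 1001101111010
Gen 4 (rule 129): 0000000110000
Gen 5 (rule 106): 0000001110000
Gen 6 (rule 154): 0000011101000
Gen 7 (rule 122): 0000110110100
Gen 8 (rule 129): 1110000000001
Gen 9 (rule 106): 1010000000010
Gen 10 (rule 154): 0001000000101
Gen 11 (rule 122): 0010100001010
Gen 12 (rule 129): 1000001100000
Gen 13 (rule 106): 0000011100000
Gen 14 (rule 154): 0000111010000
Gen 15 (rule 122): 0001101101000
Gen 16 (rule 129): 1100000000011

Answer: none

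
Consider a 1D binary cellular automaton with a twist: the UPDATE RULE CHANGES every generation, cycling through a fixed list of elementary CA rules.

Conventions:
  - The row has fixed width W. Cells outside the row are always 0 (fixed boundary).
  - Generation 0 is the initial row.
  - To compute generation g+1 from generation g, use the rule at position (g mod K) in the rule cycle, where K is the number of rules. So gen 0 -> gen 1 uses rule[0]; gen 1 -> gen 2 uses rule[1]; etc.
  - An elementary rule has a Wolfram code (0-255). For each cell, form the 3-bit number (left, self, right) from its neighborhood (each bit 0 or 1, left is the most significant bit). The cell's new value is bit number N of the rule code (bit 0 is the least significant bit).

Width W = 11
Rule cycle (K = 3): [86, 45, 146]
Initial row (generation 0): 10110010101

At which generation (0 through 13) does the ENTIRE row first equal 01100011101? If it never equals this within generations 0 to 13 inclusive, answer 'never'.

Answer: 12

Derivation:
Gen 0: 10110010101
Gen 1 (rule 86): 10011110101
Gen 2 (rule 45): 10010001111
Gen 3 (rule 146): 01101010110
Gen 4 (rule 86): 10101010011
Gen 5 (rule 45): 11111110010
Gen 6 (rule 146): 01111101101
Gen 7 (rule 86): 10000100101
Gen 8 (rule 45): 10110100111
Gen 9 (rule 146): 00000011010
Gen 10 (rule 86): 00000101011
Gen 11 (rule 45): 11110111110
Gen 12 (rule 146): 01100011101
Gen 13 (rule 86): 10110100101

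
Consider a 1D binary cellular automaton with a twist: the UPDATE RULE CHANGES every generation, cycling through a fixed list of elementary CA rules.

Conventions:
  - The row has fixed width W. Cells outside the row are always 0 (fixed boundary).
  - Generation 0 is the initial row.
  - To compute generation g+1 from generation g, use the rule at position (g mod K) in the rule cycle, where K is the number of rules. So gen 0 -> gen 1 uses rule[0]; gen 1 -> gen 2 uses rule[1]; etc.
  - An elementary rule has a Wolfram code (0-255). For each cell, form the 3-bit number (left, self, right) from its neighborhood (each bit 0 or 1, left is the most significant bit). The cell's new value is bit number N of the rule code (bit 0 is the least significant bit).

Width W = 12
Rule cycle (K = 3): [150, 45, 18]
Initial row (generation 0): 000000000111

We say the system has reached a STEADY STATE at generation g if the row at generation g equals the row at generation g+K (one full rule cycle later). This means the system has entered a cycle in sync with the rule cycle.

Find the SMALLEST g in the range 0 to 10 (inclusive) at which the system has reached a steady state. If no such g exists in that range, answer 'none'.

Answer: 3

Derivation:
Gen 0: 000000000111
Gen 1 (rule 150): 000000001010
Gen 2 (rule 45): 111111101110
Gen 3 (rule 18): 000000000001
Gen 4 (rule 150): 000000000011
Gen 5 (rule 45): 111111111010
Gen 6 (rule 18): 000000000001
Gen 7 (rule 150): 000000000011
Gen 8 (rule 45): 111111111010
Gen 9 (rule 18): 000000000001
Gen 10 (rule 150): 000000000011
Gen 11 (rule 45): 111111111010
Gen 12 (rule 18): 000000000001
Gen 13 (rule 150): 000000000011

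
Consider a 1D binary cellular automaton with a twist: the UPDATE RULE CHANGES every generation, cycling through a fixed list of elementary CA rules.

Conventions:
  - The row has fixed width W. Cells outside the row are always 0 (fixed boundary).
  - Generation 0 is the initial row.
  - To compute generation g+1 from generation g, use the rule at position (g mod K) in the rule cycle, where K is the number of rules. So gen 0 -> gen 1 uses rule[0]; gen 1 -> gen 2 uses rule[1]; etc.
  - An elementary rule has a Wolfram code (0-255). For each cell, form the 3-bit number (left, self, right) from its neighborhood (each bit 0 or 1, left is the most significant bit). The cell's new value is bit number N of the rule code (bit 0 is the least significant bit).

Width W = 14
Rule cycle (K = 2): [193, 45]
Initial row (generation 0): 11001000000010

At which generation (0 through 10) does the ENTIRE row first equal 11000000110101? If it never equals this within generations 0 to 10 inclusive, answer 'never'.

Gen 0: 11001000000010
Gen 1 (rule 193): 01000011111000
Gen 2 (rule 45): 01011010000011
Gen 3 (rule 193): 00001000111001
Gen 4 (rule 45): 11101010100001
Gen 5 (rule 193): 01100000001100
Gen 6 (rule 45): 01001111101001
Gen 7 (rule 193): 00000111100000
Gen 8 (rule 45): 11110100001111
Gen 9 (rule 193): 01110001100111
Gen 10 (rule 45): 01000101000100

Answer: never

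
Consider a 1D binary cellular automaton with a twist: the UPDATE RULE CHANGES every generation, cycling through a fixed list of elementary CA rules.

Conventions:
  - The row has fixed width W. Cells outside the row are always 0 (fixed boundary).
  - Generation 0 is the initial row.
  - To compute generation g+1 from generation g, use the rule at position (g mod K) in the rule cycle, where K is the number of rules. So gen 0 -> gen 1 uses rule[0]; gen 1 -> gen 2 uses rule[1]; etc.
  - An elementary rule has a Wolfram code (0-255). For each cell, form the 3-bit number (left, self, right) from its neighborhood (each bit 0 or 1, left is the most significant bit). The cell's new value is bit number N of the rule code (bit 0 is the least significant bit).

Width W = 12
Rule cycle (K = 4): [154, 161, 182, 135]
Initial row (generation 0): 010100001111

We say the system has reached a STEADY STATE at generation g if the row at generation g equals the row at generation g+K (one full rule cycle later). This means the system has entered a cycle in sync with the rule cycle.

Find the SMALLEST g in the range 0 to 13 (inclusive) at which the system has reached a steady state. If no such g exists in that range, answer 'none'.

Answer: 10

Derivation:
Gen 0: 010100001111
Gen 1 (rule 154): 100010011110
Gen 2 (rule 161): 001000001100
Gen 3 (rule 182): 011100010010
Gen 4 (rule 135): 101001110110
Gen 5 (rule 154): 000111100101
Gen 6 (rule 161): 110011000010
Gen 7 (rule 182): 001100100111
Gen 8 (rule 135): 110001101010
Gen 9 (rule 154): 101011000001
Gen 10 (rule 161): 010100011100
Gen 11 (rule 182): 111110101010
Gen 12 (rule 135): 011100101010
Gen 13 (rule 154): 111011000001
Gen 14 (rule 161): 010100011100
Gen 15 (rule 182): 111110101010
Gen 16 (rule 135): 011100101010
Gen 17 (rule 154): 111011000001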